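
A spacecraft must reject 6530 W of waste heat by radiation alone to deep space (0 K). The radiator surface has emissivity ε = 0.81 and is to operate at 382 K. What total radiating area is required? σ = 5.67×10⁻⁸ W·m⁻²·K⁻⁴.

P = εσA T⁴ ⇒ A = P/(εσT⁴).
T⁴ = 2.129×10¹⁰ K⁴.
A = 6530/(0.81 × 5.67×10⁻⁸ × 2.129×10¹⁰).

A ≈ 6.68 m²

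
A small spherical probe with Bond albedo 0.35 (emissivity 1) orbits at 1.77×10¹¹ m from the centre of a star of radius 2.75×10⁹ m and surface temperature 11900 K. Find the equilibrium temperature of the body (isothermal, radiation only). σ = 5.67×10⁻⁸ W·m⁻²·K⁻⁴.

The star's surface emits σT_*⁴; at distance d the flux is S = σT_*⁴(R_*/d)².
S = 5.67×10⁻⁸·(11900)⁴·(2.75×10⁹/1.77×10¹¹)² = 2.745×10⁵ W/m².
For an isothermal sphere T⁴ = (1−a)S/(4σ) = 7.866×10¹¹ K⁴.

T ≈ 942 K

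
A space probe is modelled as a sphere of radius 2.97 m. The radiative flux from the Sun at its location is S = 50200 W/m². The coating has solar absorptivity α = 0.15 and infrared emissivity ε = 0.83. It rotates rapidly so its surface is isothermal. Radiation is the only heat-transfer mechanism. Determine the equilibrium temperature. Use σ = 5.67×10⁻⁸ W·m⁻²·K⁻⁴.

T ≈ 447 K

At equilibrium, absorbed power = emitted power.
Absorbing cross-section = πr² = 27.71 m²; emitting surface = 4πr² = 110.8 m² (ratio 4).
αS·A_cross = εσ·A_surf·T⁴  ⇒  T⁴ = αS/(ε·4σ).
T⁴ = 0.150·50200/(0.83·4·5.67×10⁻⁸) = 4.000×10¹⁰ K⁴.
T = (4.000×10¹⁰)^(1/4).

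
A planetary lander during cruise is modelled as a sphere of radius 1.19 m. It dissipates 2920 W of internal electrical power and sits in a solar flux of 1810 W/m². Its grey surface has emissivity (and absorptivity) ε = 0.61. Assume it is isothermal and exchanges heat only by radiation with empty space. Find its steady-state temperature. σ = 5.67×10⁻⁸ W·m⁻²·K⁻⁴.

T ≈ 336 K

At steady state, absorbed solar power + internal power = radiated power.
Absorbed: α·S·A_cross = 0.61·1810·4.449 = 4912 W (cross-section πr²).
Total input = 4912 + 2920 = 7832 W.
Radiated: εσ·A_surf·T⁴ with A_surf = 4πr² = 17.80 m².
T⁴ = 7832/(0.61·5.67×10⁻⁸·17.80) = 1.272×10¹⁰ K⁴.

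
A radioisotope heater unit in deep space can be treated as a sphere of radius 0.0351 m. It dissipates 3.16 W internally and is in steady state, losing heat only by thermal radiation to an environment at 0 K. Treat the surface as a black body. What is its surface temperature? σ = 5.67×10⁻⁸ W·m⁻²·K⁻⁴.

T ≈ 245 K

Steady state: internal power = radiated power, P = εσA T⁴.
Radiating area A = 4πr² = 0.01548 m².
T⁴ = P/(εσA) = 3.16/(1.0·5.67×10⁻⁸·0.01548) = 3.600×10⁹ K⁴.
T = (3.600×10⁹)^(1/4).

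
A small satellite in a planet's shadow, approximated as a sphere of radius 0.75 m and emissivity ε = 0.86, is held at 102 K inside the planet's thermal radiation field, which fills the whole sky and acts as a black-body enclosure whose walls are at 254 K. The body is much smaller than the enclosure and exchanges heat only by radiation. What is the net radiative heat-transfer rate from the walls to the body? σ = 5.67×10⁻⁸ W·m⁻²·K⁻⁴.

P_net ≈ 1400 W

For a small grey body in a large enclosure: P_net = εσA(T_body⁴ − T_wall⁴).
A = 4πr² = 7.069 m²; T_body⁴ − T_wall⁴ = 1.082×10⁸ − 4.162×10⁹ = -4.054×10⁹ K⁴.
|P_net| = 0.86·5.67×10⁻⁸·7.069·4.054×10⁹.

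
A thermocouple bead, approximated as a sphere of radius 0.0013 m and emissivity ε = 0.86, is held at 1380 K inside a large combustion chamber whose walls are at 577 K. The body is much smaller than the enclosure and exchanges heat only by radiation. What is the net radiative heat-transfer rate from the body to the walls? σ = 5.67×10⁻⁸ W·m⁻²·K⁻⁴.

For a small grey body in a large enclosure: P_net = εσA(T_body⁴ − T_wall⁴).
A = 4πr² = 2.124×10⁻⁵ m²; T_body⁴ − T_wall⁴ = 3.627×10¹² − 1.108×10¹¹ = 3.516×10¹² K⁴.
|P_net| = 0.86·5.67×10⁻⁸·2.124×10⁻⁵·3.516×10¹².

P_net ≈ 3.64 W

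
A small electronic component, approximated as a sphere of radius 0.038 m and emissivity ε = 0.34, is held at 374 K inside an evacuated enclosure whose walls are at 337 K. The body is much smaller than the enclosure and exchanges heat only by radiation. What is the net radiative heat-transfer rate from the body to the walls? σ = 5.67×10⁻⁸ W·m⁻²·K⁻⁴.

For a small grey body in a large enclosure: P_net = εσA(T_body⁴ − T_wall⁴).
A = 4πr² = 0.01815 m²; T_body⁴ − T_wall⁴ = 1.957×10¹⁰ − 1.290×10¹⁰ = 6.667×10⁹ K⁴.
|P_net| = 0.34·5.67×10⁻⁸·0.01815·6.667×10⁹.

P_net ≈ 2.33 W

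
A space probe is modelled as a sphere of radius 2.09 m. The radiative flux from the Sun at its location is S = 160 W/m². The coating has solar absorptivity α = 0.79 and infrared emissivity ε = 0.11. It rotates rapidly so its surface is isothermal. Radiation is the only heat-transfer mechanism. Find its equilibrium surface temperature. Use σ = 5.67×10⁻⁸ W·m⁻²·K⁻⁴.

T ≈ 267 K

At equilibrium, absorbed power = emitted power.
Absorbing cross-section = πr² = 13.72 m²; emitting surface = 4πr² = 54.89 m² (ratio 4).
αS·A_cross = εσ·A_surf·T⁴  ⇒  T⁴ = αS/(ε·4σ).
T⁴ = 0.790·160/(0.11·4·5.67×10⁻⁸) = 5.067×10⁹ K⁴.
T = (5.067×10⁹)^(1/4).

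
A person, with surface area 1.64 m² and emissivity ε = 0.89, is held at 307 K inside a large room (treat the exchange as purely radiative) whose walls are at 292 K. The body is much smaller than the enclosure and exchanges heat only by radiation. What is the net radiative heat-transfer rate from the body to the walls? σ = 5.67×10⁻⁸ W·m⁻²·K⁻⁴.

P_net ≈ 133 W

For a small grey body in a large enclosure: P_net = εσA(T_body⁴ − T_wall⁴).
A = 1.64 m²; T_body⁴ − T_wall⁴ = 8.883×10⁹ − 7.270×10⁹ = 1.613×10⁹ K⁴.
|P_net| = 0.89·5.67×10⁻⁸·1.640·1.613×10⁹.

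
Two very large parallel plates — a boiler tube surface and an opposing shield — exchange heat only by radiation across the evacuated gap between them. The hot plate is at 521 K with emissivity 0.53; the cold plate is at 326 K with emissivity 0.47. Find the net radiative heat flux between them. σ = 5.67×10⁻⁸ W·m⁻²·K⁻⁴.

q ≈ 1170 W/m²

For two infinite grey parallel plates, q = σ(T₁⁴ − T₂⁴)/(1/ε₁ + 1/ε₂ − 1).
T₁⁴ − T₂⁴ = 7.368×10¹⁰ − 1.129×10¹⁰ = 6.239×10¹⁰ K⁴.
1/ε₁ + 1/ε₂ − 1 = 1.887 + 2.128 − 1 = 3.014.
q = 5.67×10⁻⁸ × 6.239×10¹⁰ / 3.014.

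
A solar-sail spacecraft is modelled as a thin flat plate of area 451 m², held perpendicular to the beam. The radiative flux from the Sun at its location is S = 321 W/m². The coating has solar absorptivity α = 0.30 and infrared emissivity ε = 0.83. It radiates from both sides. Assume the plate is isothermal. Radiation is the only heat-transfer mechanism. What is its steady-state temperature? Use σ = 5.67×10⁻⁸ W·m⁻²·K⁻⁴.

T ≈ 179 K

At equilibrium, absorbed power = emitted power.
Absorbing cross-section = A = 451.0 m²; emitting surface = 2A = 902.0 m² (ratio 2).
αS·A_cross = εσ·A_surf·T⁴  ⇒  T⁴ = αS/(ε·2σ).
T⁴ = 0.300·321/(0.83·2·5.67×10⁻⁸) = 1.023×10⁹ K⁴.
T = (1.023×10⁹)^(1/4).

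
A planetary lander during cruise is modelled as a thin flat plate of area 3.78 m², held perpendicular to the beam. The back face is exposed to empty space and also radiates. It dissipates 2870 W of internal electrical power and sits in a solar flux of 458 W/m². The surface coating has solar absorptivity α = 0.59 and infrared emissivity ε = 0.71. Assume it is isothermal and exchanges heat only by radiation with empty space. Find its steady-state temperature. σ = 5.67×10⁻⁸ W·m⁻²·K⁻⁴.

T ≈ 336 K

At steady state, absorbed solar power + internal power = radiated power.
Absorbed: α·S·A_cross = 0.59·458·3.780 = 1021 W (cross-section A).
Total input = 1021 + 2870 = 3891 W.
Radiated: εσ·A_surf·T⁴ with A_surf = 2A = 7.560 m².
T⁴ = 3891/(0.71·5.67×10⁻⁸·7.560) = 1.279×10¹⁰ K⁴.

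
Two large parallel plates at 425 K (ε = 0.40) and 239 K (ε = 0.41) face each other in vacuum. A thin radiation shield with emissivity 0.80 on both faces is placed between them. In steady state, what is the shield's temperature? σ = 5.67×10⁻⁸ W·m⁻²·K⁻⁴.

T_s ≈ 365 K

In steady state the net flux on the hot side equals that on the cold side.
σ(T₁⁴−T_s⁴)/D₁ = σ(T_s⁴−T₂⁴)/D₂, with D₁ = 1/ε₁+1/ε_s−1 = 2.750, D₂ = 1/ε_s+1/ε₂−1 = 2.689.
Solve for T_s⁴: T_s⁴ = (D₂·T₁⁴ + D₁·T₂⁴)/(D₁+D₂) = 1.778×10¹⁰ K⁴.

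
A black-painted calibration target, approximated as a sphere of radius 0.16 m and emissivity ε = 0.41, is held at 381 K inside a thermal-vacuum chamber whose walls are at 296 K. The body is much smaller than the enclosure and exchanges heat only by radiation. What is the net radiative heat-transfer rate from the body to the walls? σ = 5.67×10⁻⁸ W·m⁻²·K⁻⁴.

P_net ≈ 100 W

For a small grey body in a large enclosure: P_net = εσA(T_body⁴ − T_wall⁴).
A = 4πr² = 0.3217 m²; T_body⁴ − T_wall⁴ = 2.107×10¹⁰ − 7.677×10⁹ = 1.340×10¹⁰ K⁴.
|P_net| = 0.41·5.67×10⁻⁸·0.3217·1.340×10¹⁰.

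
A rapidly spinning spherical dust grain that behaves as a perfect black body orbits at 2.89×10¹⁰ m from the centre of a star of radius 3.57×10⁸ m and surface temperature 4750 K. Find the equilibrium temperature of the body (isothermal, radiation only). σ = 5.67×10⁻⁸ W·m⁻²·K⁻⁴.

The star's surface emits σT_*⁴; at distance d the flux is S = σT_*⁴(R_*/d)².
S = 5.67×10⁻⁸·(4750)⁴·(3.57×10⁸/2.89×10¹⁰)² = 4405 W/m².
For an isothermal sphere T⁴ = (1−a)S/(4σ) = 1.942×10¹⁰ K⁴.

T ≈ 373 K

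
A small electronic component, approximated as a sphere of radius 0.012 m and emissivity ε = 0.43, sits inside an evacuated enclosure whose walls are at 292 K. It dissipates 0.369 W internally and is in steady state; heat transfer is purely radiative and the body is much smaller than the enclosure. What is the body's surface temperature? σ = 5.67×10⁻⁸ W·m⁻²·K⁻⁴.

For a small grey body in a large enclosure, net radiated power = εσA(T⁴ − T_w⁴).
Steady state: P = εσA(T⁴ − T_w⁴) with A = 4πr² = 0.001810 m².
T⁴ = P/(εσA) + T_w⁴ = 0.369/(0.43·5.67×10⁻⁸·0.001810) + (292)⁴
    = 8.364×10⁹ + 7.270×10⁹ = 1.563×10¹⁰ K⁴.

T ≈ 354 K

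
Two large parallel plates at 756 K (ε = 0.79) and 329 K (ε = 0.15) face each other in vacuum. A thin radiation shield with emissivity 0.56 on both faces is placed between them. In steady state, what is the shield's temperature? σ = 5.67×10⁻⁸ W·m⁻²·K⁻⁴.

T_s ≈ 713 K

In steady state the net flux on the hot side equals that on the cold side.
σ(T₁⁴−T_s⁴)/D₁ = σ(T_s⁴−T₂⁴)/D₂, with D₁ = 1/ε₁+1/ε_s−1 = 2.052, D₂ = 1/ε_s+1/ε₂−1 = 7.452.
Solve for T_s⁴: T_s⁴ = (D₂·T₁⁴ + D₁·T₂⁴)/(D₁+D₂) = 2.587×10¹¹ K⁴.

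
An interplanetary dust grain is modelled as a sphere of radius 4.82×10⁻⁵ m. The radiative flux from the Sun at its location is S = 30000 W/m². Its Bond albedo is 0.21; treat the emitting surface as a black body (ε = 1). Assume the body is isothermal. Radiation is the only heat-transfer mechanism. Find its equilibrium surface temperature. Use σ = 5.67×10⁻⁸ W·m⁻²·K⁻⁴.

At equilibrium, absorbed power = emitted power.
Absorbing cross-section = πr² = 7.299×10⁻⁹ m²; emitting surface = 4πr² = 2.919×10⁻⁸ m² (ratio 4).
(1−a)S·A_cross = εσ·A_surf·T⁴  ⇒  T⁴ = (1−a)S/(4σ).
T⁴ = 0.790·30000/(4·5.67×10⁻⁸) = 1.045×10¹¹ K⁴.
T = (1.045×10¹¹)^(1/4).

T ≈ 569 K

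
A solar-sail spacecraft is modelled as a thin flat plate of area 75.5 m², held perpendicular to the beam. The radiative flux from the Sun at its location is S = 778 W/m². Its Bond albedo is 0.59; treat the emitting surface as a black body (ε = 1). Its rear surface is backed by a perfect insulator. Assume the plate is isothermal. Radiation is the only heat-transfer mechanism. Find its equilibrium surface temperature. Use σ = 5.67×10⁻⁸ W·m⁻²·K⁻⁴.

At equilibrium, absorbed power = emitted power.
Absorbing cross-section = A = 75.50 m²; emitting surface = A = 75.50 m² (ratio 1).
(1−a)S·A_cross = εσ·A_surf·T⁴  ⇒  T⁴ = (1−a)S/(1σ).
T⁴ = 0.410·778/(1·5.67×10⁻⁸) = 5.626×10⁹ K⁴.
T = (5.626×10⁹)^(1/4).

T ≈ 274 K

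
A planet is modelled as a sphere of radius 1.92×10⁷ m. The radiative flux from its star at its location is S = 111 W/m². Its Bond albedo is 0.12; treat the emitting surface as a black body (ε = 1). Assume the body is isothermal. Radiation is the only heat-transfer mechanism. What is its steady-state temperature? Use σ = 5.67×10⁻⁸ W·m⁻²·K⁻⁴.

T ≈ 144 K

At equilibrium, absorbed power = emitted power.
Absorbing cross-section = πr² = 1.158×10¹⁵ m²; emitting surface = 4πr² = 4.632×10¹⁵ m² (ratio 4).
(1−a)S·A_cross = εσ·A_surf·T⁴  ⇒  T⁴ = (1−a)S/(4σ).
T⁴ = 0.880·111/(4·5.67×10⁻⁸) = 4.307×10⁸ K⁴.
T = (4.307×10⁸)^(1/4).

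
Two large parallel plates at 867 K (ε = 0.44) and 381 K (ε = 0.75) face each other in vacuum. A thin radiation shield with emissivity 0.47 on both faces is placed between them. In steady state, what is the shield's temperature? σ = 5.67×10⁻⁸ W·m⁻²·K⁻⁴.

In steady state the net flux on the hot side equals that on the cold side.
σ(T₁⁴−T_s⁴)/D₁ = σ(T_s⁴−T₂⁴)/D₂, with D₁ = 1/ε₁+1/ε_s−1 = 3.400, D₂ = 1/ε_s+1/ε₂−1 = 2.461.
Solve for T_s⁴: T_s⁴ = (D₂·T₁⁴ + D₁·T₂⁴)/(D₁+D₂) = 2.495×10¹¹ K⁴.

T_s ≈ 707 K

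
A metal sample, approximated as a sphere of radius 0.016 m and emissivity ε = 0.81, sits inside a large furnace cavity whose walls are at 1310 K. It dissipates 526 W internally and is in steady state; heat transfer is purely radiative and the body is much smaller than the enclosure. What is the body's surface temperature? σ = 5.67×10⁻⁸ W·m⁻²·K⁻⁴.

T ≈ 1600 K

For a small grey body in a large enclosure, net radiated power = εσA(T⁴ − T_w⁴).
Steady state: P = εσA(T⁴ − T_w⁴) with A = 4πr² = 0.003217 m².
T⁴ = P/(εσA) + T_w⁴ = 526/(0.81·5.67×10⁻⁸·0.003217) + (1310)⁴
    = 3.560×10¹² + 2.945×10¹² = 6.505×10¹² K⁴.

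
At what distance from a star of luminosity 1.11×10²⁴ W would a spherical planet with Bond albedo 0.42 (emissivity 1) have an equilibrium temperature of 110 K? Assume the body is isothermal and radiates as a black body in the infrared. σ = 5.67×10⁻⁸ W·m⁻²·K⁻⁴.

For an isothermal black-emitting sphere, (1−a)S·πr² = σ·4πr²·T⁴ ⇒ S = 4σT⁴/(1−a).
S = 4·5.67×10⁻⁸·(110)⁴/0.580 = 57.25 W/m².
Flux falls as S = L/(4πd²), so d = √(L/(4πS)) = √(1.11×10²⁴/(4π·57.25)).

d ≈ 3.93×10¹⁰ m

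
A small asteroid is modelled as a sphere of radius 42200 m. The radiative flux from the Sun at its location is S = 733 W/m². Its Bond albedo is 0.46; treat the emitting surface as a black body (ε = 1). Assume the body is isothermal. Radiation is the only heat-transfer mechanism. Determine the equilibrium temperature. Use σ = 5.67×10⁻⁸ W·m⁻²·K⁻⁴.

At equilibrium, absorbed power = emitted power.
Absorbing cross-section = πr² = 5.595×10⁹ m²; emitting surface = 4πr² = 2.238×10¹⁰ m² (ratio 4).
(1−a)S·A_cross = εσ·A_surf·T⁴  ⇒  T⁴ = (1−a)S/(4σ).
T⁴ = 0.540·733/(4·5.67×10⁻⁸) = 1.745×10⁹ K⁴.
T = (1.745×10⁹)^(1/4).

T ≈ 204 K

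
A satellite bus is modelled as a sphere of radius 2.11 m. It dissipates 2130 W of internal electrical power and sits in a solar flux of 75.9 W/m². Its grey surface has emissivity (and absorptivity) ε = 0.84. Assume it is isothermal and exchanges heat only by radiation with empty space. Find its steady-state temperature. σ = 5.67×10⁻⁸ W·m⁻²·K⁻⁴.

T ≈ 184 K

At steady state, absorbed solar power + internal power = radiated power.
Absorbed: α·S·A_cross = 0.84·75.9·13.99 = 891.7 W (cross-section πr²).
Total input = 891.7 + 2130 = 3022 W.
Radiated: εσ·A_surf·T⁴ with A_surf = 4πr² = 55.95 m².
T⁴ = 3022/(0.84·5.67×10⁻⁸·55.95) = 1.134×10⁹ K⁴.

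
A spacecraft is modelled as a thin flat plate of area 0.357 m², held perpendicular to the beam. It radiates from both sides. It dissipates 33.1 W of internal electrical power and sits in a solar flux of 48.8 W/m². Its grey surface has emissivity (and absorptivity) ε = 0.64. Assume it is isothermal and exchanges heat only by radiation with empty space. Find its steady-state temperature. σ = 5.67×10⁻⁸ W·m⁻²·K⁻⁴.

At steady state, absorbed solar power + internal power = radiated power.
Absorbed: α·S·A_cross = 0.64·48.8·0.3570 = 11.15 W (cross-section A).
Total input = 11.15 + 33.1 = 44.25 W.
Radiated: εσ·A_surf·T⁴ with A_surf = 2A = 0.7140 m².
T⁴ = 44.25/(0.64·5.67×10⁻⁸·0.7140) = 1.708×10⁹ K⁴.

T ≈ 203 K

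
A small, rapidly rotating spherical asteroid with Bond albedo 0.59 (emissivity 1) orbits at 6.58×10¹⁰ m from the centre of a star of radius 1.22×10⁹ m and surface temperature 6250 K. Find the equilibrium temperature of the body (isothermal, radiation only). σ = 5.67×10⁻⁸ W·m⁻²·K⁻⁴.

T ≈ 482 K

The star's surface emits σT_*⁴; at distance d the flux is S = σT_*⁴(R_*/d)².
S = 5.67×10⁻⁸·(6250)⁴·(1.22×10⁹/6.58×10¹⁰)² = 29740 W/m².
For an isothermal sphere T⁴ = (1−a)S/(4σ) = 5.377×10¹⁰ K⁴.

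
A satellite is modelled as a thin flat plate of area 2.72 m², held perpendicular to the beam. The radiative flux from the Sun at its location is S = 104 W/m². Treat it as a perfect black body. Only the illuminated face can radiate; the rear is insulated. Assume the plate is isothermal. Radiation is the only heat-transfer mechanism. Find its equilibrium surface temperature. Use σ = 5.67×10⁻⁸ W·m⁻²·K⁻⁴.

At equilibrium, absorbed power = emitted power.
Absorbing cross-section = A = 2.720 m²; emitting surface = A = 2.720 m² (ratio 1).
S·A_cross = εσ·A_surf·T⁴  ⇒  T⁴ = S/(1σ).
T⁴ = 1.00·104/(1·5.67×10⁻⁸) = 1.834×10⁹ K⁴.
T = (1.834×10⁹)^(1/4).

T ≈ 207 K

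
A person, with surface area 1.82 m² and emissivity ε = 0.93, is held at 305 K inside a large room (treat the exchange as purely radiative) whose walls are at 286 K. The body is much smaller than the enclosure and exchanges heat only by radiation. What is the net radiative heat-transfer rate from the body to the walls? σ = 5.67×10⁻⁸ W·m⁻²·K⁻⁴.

For a small grey body in a large enclosure: P_net = εσA(T_body⁴ − T_wall⁴).
A = 1.82 m²; T_body⁴ − T_wall⁴ = 8.654×10⁹ − 6.691×10⁹ = 1.963×10⁹ K⁴.
|P_net| = 0.93·5.67×10⁻⁸·1.820·1.963×10⁹.

P_net ≈ 188 W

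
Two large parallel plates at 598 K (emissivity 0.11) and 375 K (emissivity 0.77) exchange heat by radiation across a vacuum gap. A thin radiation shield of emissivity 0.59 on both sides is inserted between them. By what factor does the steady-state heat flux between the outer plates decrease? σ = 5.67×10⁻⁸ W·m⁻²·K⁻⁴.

Without shield: q₀ = σΔ(T⁴)/(1/ε₁+1/ε₂−1) with denominator 9.390.
With shield the two gaps are in series; the resistances add: (1/ε₁+1/ε_s−1)+(1/ε_s+1/ε₂−1) = 9.786+1.994 = 11.78.
Heat-flux ratio q₀/q = 11.78/9.390.

factor ≈ 1.25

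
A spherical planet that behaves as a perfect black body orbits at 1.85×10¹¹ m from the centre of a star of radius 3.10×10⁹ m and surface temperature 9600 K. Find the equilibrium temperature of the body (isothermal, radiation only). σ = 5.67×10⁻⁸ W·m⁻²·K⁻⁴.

The star's surface emits σT_*⁴; at distance d the flux is S = σT_*⁴(R_*/d)².
S = 5.67×10⁻⁸·(9600)⁴·(3.10×10⁹/1.85×10¹¹)² = 1.352×10⁵ W/m².
For an isothermal sphere T⁴ = (1−a)S/(4σ) = 5.962×10¹¹ K⁴.

T ≈ 879 K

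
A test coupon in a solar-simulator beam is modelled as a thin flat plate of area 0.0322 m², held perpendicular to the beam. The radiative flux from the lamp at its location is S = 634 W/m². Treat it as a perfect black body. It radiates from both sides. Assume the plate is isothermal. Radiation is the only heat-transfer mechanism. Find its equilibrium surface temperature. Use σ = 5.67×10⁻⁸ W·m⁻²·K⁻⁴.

At equilibrium, absorbed power = emitted power.
Absorbing cross-section = A = 0.03220 m²; emitting surface = 2A = 0.06440 m² (ratio 2).
S·A_cross = εσ·A_surf·T⁴  ⇒  T⁴ = S/(2σ).
T⁴ = 1.00·634/(2·5.67×10⁻⁸) = 5.591×10⁹ K⁴.
T = (5.591×10⁹)^(1/4).

T ≈ 273 K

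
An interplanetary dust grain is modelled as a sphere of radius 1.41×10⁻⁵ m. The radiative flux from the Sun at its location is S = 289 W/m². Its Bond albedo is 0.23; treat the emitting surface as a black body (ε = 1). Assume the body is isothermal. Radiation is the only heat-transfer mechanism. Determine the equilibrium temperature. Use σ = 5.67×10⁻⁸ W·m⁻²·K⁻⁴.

At equilibrium, absorbed power = emitted power.
Absorbing cross-section = πr² = 6.246×10⁻¹⁰ m²; emitting surface = 4πr² = 2.498×10⁻⁹ m² (ratio 4).
(1−a)S·A_cross = εσ·A_surf·T⁴  ⇒  T⁴ = (1−a)S/(4σ).
T⁴ = 0.770·289/(4·5.67×10⁻⁸) = 9.812×10⁸ K⁴.
T = (9.812×10⁸)^(1/4).

T ≈ 177 K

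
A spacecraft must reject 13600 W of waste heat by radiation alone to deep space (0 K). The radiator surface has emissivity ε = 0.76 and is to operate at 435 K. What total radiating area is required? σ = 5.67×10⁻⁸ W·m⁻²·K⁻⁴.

P = εσA T⁴ ⇒ A = P/(εσT⁴).
T⁴ = 3.581×10¹⁰ K⁴.
A = 13600/(0.76 × 5.67×10⁻⁸ × 3.581×10¹⁰).

A ≈ 8.81 m²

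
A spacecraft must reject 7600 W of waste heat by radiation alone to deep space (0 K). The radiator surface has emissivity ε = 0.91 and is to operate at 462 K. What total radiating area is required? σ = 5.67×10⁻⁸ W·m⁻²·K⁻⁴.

P = εσA T⁴ ⇒ A = P/(εσT⁴).
T⁴ = 4.556×10¹⁰ K⁴.
A = 7600/(0.91 × 5.67×10⁻⁸ × 4.556×10¹⁰).

A ≈ 3.23 m²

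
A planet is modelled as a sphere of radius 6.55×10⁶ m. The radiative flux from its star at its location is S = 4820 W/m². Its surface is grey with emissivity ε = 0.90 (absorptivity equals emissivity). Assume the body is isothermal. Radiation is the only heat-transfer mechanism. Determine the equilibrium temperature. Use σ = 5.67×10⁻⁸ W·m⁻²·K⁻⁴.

T ≈ 382 K

At equilibrium, absorbed power = emitted power.
Absorbing cross-section = πr² = 1.348×10¹⁴ m²; emitting surface = 4πr² = 5.391×10¹⁴ m² (ratio 4).
εS·A_cross = εσ·A_surf·T⁴  ⇒  T⁴ = S/(4σ)   (ε cancels).
T⁴ = 4820/(4·5.67×10⁻⁸) = 2.125×10¹⁰ K⁴.
T = (2.125×10¹⁰)^(1/4).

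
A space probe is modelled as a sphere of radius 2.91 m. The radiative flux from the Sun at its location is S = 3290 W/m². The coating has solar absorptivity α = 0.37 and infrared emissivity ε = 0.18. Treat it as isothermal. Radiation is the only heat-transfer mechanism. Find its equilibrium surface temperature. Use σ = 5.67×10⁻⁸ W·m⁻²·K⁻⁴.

T ≈ 416 K

At equilibrium, absorbed power = emitted power.
Absorbing cross-section = πr² = 26.60 m²; emitting surface = 4πr² = 106.4 m² (ratio 4).
αS·A_cross = εσ·A_surf·T⁴  ⇒  T⁴ = αS/(ε·4σ).
T⁴ = 0.370·3290/(0.18·4·5.67×10⁻⁸) = 2.982×10¹⁰ K⁴.
T = (2.982×10¹⁰)^(1/4).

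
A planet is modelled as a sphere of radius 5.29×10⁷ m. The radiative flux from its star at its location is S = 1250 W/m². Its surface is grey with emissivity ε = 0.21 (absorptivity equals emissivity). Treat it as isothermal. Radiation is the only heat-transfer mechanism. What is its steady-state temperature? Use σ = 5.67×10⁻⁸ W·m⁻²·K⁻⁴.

T ≈ 272 K

At equilibrium, absorbed power = emitted power.
Absorbing cross-section = πr² = 8.791×10¹⁵ m²; emitting surface = 4πr² = 3.517×10¹⁶ m² (ratio 4).
εS·A_cross = εσ·A_surf·T⁴  ⇒  T⁴ = S/(4σ)   (ε cancels).
T⁴ = 1250/(4·5.67×10⁻⁸) = 5.511×10⁹ K⁴.
T = (5.511×10⁹)^(1/4).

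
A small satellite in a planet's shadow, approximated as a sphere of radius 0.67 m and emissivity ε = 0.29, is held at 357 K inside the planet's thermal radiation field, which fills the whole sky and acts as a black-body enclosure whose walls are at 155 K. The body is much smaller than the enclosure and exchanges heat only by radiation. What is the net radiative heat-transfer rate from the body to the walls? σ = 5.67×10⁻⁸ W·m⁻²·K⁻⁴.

For a small grey body in a large enclosure: P_net = εσA(T_body⁴ − T_wall⁴).
A = 4πr² = 5.641 m²; T_body⁴ − T_wall⁴ = 1.624×10¹⁰ − 5.772×10⁸ = 1.567×10¹⁰ K⁴.
|P_net| = 0.29·5.67×10⁻⁸·5.641·1.567×10¹⁰.

P_net ≈ 1450 W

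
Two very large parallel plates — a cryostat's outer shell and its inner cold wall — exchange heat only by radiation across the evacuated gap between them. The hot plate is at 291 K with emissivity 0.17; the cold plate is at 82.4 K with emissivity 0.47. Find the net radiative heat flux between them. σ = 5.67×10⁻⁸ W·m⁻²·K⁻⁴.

For two infinite grey parallel plates, q = σ(T₁⁴ − T₂⁴)/(1/ε₁ + 1/ε₂ − 1).
T₁⁴ − T₂⁴ = 7.171×10⁹ − 4.610×10⁷ = 7.125×10⁹ K⁴.
1/ε₁ + 1/ε₂ − 1 = 5.882 + 2.128 − 1 = 7.010.
q = 5.67×10⁻⁸ × 7.125×10⁹ / 7.010.

q ≈ 57.6 W/m²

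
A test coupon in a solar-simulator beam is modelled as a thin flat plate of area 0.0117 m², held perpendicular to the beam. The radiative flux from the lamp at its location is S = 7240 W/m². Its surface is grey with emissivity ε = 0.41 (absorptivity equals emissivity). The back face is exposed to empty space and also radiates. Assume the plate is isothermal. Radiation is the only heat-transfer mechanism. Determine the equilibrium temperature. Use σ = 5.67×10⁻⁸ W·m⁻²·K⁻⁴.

T ≈ 503 K

At equilibrium, absorbed power = emitted power.
Absorbing cross-section = A = 0.01170 m²; emitting surface = 2A = 0.02340 m² (ratio 2).
εS·A_cross = εσ·A_surf·T⁴  ⇒  T⁴ = S/(2σ)   (ε cancels).
T⁴ = 7240/(2·5.67×10⁻⁸) = 6.384×10¹⁰ K⁴.
T = (6.384×10¹⁰)^(1/4).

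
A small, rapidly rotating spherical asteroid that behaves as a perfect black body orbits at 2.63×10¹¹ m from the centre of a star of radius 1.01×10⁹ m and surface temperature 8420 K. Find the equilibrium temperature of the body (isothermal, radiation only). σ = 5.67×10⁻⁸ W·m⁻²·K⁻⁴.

The star's surface emits σT_*⁴; at distance d the flux is S = σT_*⁴(R_*/d)².
S = 5.67×10⁻⁸·(8420)⁴·(1.01×10⁹/2.63×10¹¹)² = 4203 W/m².
For an isothermal sphere T⁴ = (1−a)S/(4σ) = 1.853×10¹⁰ K⁴.

T ≈ 369 K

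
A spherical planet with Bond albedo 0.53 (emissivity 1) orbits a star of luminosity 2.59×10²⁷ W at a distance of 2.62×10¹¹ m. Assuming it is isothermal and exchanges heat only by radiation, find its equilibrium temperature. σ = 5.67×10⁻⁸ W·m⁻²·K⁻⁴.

T ≈ 281 K

First find the stellar flux at distance d: S = L/(4πd²) = 2.59×10²⁷/(4π·(2.62×10¹¹)²) = 3003 W/m².
For an isothermal sphere, absorbed (1−a)S·πr² = emitted σ·4πr²·T⁴, so T⁴ = (1−a)S/(4σ).
T⁴ = 0.470·3003/(4·5.67×10⁻⁸) = 6.222×10⁹ K⁴.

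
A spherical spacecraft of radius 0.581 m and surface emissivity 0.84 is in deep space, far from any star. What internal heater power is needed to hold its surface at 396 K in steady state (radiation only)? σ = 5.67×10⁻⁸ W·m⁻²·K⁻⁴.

P ≈ 4970 W

P = εσ·4πr²·T⁴.
4πr² = 4.242 m²; T⁴ = 2.459×10¹⁰ K⁴.
P = 0.84·5.67×10⁻⁸·4.242·2.459×10¹⁰.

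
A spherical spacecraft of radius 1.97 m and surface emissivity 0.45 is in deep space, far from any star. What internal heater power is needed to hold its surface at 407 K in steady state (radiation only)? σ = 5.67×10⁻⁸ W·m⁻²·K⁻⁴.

P = εσ·4πr²·T⁴.
4πr² = 48.77 m²; T⁴ = 2.744×10¹⁰ K⁴.
P = 0.45·5.67×10⁻⁸·48.77·2.744×10¹⁰.

P ≈ 34100 W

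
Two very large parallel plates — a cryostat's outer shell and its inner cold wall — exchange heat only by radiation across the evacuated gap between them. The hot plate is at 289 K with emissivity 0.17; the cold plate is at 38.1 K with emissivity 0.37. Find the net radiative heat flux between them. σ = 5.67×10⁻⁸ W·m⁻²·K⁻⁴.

q ≈ 52.1 W/m²

For two infinite grey parallel plates, q = σ(T₁⁴ − T₂⁴)/(1/ε₁ + 1/ε₂ − 1).
T₁⁴ − T₂⁴ = 6.976×10⁹ − 2.107×10⁶ = 6.974×10⁹ K⁴.
1/ε₁ + 1/ε₂ − 1 = 5.882 + 2.703 − 1 = 7.585.
q = 5.67×10⁻⁸ × 6.974×10⁹ / 7.585.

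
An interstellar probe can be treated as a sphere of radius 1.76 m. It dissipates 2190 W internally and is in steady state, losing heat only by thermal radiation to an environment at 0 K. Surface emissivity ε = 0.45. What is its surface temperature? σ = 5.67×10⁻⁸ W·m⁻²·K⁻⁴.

T ≈ 217 K

Steady state: internal power = radiated power, P = εσA T⁴.
Radiating area A = 4πr² = 38.93 m².
T⁴ = P/(εσA) = 2190/(0.45·5.67×10⁻⁸·38.93) = 2.205×10⁹ K⁴.
T = (2.205×10⁹)^(1/4).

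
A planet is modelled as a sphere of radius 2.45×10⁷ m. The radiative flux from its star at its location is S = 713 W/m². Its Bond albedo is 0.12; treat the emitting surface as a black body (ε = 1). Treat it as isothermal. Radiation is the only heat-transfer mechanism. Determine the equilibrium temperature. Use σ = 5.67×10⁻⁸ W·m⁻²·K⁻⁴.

At equilibrium, absorbed power = emitted power.
Absorbing cross-section = πr² = 1.886×10¹⁵ m²; emitting surface = 4πr² = 7.543×10¹⁵ m² (ratio 4).
(1−a)S·A_cross = εσ·A_surf·T⁴  ⇒  T⁴ = (1−a)S/(4σ).
T⁴ = 0.880·713/(4·5.67×10⁻⁸) = 2.766×10⁹ K⁴.
T = (2.766×10⁹)^(1/4).

T ≈ 229 K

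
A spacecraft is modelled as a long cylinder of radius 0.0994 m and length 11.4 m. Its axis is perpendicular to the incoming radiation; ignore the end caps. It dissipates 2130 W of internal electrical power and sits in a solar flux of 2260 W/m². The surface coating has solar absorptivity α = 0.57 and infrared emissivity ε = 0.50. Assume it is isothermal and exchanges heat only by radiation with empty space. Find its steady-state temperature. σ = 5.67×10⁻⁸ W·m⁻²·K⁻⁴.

At steady state, absorbed solar power + internal power = radiated power.
Absorbed: α·S·A_cross = 0.57·2260·2.266 = 2919 W (cross-section 2rL).
Total input = 2919 + 2130 = 5049 W.
Radiated: εσ·A_surf·T⁴ with A_surf = 2πrL = 7.120 m².
T⁴ = 5049/(0.50·5.67×10⁻⁸·7.120) = 2.502×10¹⁰ K⁴.

T ≈ 398 K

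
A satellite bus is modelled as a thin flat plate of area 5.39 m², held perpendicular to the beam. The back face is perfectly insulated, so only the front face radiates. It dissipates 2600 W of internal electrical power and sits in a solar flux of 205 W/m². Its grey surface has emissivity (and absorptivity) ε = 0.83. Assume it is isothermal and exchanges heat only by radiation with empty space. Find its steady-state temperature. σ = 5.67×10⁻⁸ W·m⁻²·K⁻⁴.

At steady state, absorbed solar power + internal power = radiated power.
Absorbed: α·S·A_cross = 0.83·205·5.390 = 917.1 W (cross-section A).
Total input = 917.1 + 2600 = 3517 W.
Radiated: εσ·A_surf·T⁴ with A_surf = A = 5.390 m².
T⁴ = 3517/(0.83·5.67×10⁻⁸·5.390) = 1.387×10¹⁰ K⁴.

T ≈ 343 K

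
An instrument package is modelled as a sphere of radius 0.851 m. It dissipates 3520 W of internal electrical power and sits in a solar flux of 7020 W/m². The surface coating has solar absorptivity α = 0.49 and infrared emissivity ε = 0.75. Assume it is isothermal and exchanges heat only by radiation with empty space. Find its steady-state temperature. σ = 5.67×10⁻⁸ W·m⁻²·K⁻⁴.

T ≈ 414 K

At steady state, absorbed solar power + internal power = radiated power.
Absorbed: α·S·A_cross = 0.49·7020·2.275 = 7826 W (cross-section πr²).
Total input = 7826 + 3520 = 11350 W.
Radiated: εσ·A_surf·T⁴ with A_surf = 4πr² = 9.101 m².
T⁴ = 11350/(0.75·5.67×10⁻⁸·9.101) = 2.932×10¹⁰ K⁴.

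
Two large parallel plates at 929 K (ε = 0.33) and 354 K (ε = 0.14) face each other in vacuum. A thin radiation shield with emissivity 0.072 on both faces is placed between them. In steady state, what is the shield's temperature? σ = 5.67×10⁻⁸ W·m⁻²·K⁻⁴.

T_s ≈ 806 K

In steady state the net flux on the hot side equals that on the cold side.
σ(T₁⁴−T_s⁴)/D₁ = σ(T_s⁴−T₂⁴)/D₂, with D₁ = 1/ε₁+1/ε_s−1 = 15.92, D₂ = 1/ε_s+1/ε₂−1 = 20.03.
Solve for T_s⁴: T_s⁴ = (D₂·T₁⁴ + D₁·T₂⁴)/(D₁+D₂) = 4.220×10¹¹ K⁴.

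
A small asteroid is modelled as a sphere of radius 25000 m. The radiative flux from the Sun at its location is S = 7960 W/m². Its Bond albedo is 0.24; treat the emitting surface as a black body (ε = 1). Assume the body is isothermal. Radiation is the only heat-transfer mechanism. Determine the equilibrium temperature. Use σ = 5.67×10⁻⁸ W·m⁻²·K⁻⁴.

At equilibrium, absorbed power = emitted power.
Absorbing cross-section = πr² = 1.963×10⁹ m²; emitting surface = 4πr² = 7.854×10⁹ m² (ratio 4).
(1−a)S·A_cross = εσ·A_surf·T⁴  ⇒  T⁴ = (1−a)S/(4σ).
T⁴ = 0.760·7960/(4·5.67×10⁻⁸) = 2.667×10¹⁰ K⁴.
T = (2.667×10¹⁰)^(1/4).

T ≈ 404 K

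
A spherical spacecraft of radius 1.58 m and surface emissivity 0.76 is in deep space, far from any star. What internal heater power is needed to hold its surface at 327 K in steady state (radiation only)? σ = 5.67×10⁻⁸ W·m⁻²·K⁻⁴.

P = εσ·4πr²·T⁴.
4πr² = 31.37 m²; T⁴ = 1.143×10¹⁰ K⁴.
P = 0.76·5.67×10⁻⁸·31.37·1.143×10¹⁰.

P ≈ 15500 W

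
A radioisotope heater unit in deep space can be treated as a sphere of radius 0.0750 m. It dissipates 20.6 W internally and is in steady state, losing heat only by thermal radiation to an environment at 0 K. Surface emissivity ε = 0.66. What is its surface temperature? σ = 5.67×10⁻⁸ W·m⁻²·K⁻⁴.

T ≈ 297 K

Steady state: internal power = radiated power, P = εσA T⁴.
Radiating area A = 4πr² = 0.07069 m².
T⁴ = P/(εσA) = 20.6/(0.66·5.67×10⁻⁸·0.07069) = 7.788×10⁹ K⁴.
T = (7.788×10⁹)^(1/4).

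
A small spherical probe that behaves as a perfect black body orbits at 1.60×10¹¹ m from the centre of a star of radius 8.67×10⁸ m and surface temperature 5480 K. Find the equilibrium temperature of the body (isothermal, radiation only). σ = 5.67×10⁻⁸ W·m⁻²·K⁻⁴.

T ≈ 285 K

The star's surface emits σT_*⁴; at distance d the flux is S = σT_*⁴(R_*/d)².
S = 5.67×10⁻⁸·(5480)⁴·(8.67×10⁸/1.60×10¹¹)² = 1501 W/m².
For an isothermal sphere T⁴ = (1−a)S/(4σ) = 6.620×10⁹ K⁴.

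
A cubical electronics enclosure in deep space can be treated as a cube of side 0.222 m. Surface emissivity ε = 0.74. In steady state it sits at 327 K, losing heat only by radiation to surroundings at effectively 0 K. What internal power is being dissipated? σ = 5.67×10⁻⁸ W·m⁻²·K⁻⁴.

Steady state: P = εσA T⁴.
A = 6L² = 0.2957 m²; T⁴ = (327)⁴ = 1.143×10¹⁰ K⁴.
P = 0.74 × 5.67×10⁻⁸ × 0.2957 × 1.143×10¹⁰.

P ≈ 142 W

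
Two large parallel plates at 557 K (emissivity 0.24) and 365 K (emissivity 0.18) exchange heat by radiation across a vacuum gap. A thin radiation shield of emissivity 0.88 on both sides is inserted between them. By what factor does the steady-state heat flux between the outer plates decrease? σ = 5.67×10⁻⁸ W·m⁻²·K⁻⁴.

Without shield: q₀ = σΔ(T⁴)/(1/ε₁+1/ε₂−1) with denominator 8.722.
With shield the two gaps are in series; the resistances add: (1/ε₁+1/ε_s−1)+(1/ε_s+1/ε₂−1) = 4.303+5.692 = 9.995.
Heat-flux ratio q₀/q = 9.995/8.722.

factor ≈ 1.15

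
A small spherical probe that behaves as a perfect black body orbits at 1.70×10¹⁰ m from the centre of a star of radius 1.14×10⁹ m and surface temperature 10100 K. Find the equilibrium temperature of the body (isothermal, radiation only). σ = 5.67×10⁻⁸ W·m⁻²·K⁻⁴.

T ≈ 1850 K

The star's surface emits σT_*⁴; at distance d the flux is S = σT_*⁴(R_*/d)².
S = 5.67×10⁻⁸·(10100)⁴·(1.14×10⁹/1.70×10¹⁰)² = 2.653×10⁶ W/m².
For an isothermal sphere T⁴ = (1−a)S/(4σ) = 1.170×10¹³ K⁴.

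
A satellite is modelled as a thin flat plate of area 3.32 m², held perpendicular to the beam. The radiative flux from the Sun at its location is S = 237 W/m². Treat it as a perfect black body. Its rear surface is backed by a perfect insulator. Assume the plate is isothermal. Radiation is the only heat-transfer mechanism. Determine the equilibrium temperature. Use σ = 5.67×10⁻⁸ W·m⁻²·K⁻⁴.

At equilibrium, absorbed power = emitted power.
Absorbing cross-section = A = 3.320 m²; emitting surface = A = 3.320 m² (ratio 1).
S·A_cross = εσ·A_surf·T⁴  ⇒  T⁴ = S/(1σ).
T⁴ = 1.00·237/(1·5.67×10⁻⁸) = 4.180×10⁹ K⁴.
T = (4.180×10⁹)^(1/4).

T ≈ 254 K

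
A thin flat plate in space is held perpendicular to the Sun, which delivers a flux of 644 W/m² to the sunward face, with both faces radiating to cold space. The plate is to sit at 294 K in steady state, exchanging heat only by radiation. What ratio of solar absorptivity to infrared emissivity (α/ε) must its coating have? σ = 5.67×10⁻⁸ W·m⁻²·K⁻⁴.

Balance: αS·A = εσ·2A·T⁴ ⇒ α/ε = 2σT⁴/S.
α/ε = 2·5.67×10⁻⁸·(294)⁴/644 = 2·5.67×10⁻⁸·7.471×10⁹/644.

α/ε ≈ 1.32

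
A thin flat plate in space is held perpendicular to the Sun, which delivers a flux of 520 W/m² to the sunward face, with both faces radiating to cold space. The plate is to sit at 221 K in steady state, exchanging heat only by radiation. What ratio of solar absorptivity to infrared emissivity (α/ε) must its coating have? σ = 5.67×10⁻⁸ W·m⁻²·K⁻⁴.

Balance: αS·A = εσ·2A·T⁴ ⇒ α/ε = 2σT⁴/S.
α/ε = 2·5.67×10⁻⁸·(221)⁴/520 = 2·5.67×10⁻⁸·2.385×10⁹/520.

α/ε ≈ 0.520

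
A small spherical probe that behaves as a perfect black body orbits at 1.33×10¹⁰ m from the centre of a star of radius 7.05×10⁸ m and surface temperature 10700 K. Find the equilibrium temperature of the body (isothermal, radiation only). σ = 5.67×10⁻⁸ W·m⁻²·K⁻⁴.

The star's surface emits σT_*⁴; at distance d the flux is S = σT_*⁴(R_*/d)².
S = 5.67×10⁻⁸·(10700)⁴·(7.05×10⁸/1.33×10¹⁰)² = 2.088×10⁶ W/m².
For an isothermal sphere T⁴ = (1−a)S/(4σ) = 9.208×10¹² K⁴.

T ≈ 1740 K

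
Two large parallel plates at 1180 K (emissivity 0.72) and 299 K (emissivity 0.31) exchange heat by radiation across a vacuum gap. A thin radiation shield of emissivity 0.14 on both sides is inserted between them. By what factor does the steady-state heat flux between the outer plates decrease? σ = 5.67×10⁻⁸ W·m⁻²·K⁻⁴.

Without shield: q₀ = σΔ(T⁴)/(1/ε₁+1/ε₂−1) with denominator 3.615.
With shield the two gaps are in series; the resistances add: (1/ε₁+1/ε_s−1)+(1/ε_s+1/ε₂−1) = 7.532+9.369 = 16.90.
Heat-flux ratio q₀/q = 16.90/3.615.

factor ≈ 4.68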